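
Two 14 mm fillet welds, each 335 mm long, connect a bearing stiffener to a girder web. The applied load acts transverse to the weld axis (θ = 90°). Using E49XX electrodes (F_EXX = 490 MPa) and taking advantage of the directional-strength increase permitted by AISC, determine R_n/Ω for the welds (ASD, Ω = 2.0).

t_e = 0.707 × 14 = 9.898 mm; A_we = 9.898 × 670 = 6632 mm².
Directional factor: 1.0 + 0.5 sin^1.5(90°) = 1.5.
F_nw = 0.6 × 490 × 1.5 = 441 MPa.
R_n/Ω = (441 × 6632) / 2.0 × 10⁻³ = 1462 kN.

R_n/Ω ≈ 1460 kN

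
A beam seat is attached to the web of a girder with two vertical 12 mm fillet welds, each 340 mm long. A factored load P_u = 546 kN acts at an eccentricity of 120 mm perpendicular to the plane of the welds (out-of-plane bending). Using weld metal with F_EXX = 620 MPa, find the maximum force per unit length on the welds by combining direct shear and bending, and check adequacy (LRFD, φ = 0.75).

L_w = 2 × 340 = 680 mm; section modulus (unit throat) S = 2 × L²/6 = 38530 mm².
Direct shear f_v = P/L_w = 546×10³/680 = 802.9 N/mm.
Moment M = P × e = 546×10³ × 120 = 65520000 N·mm; bending f_b = M/S = 1700 N/mm.
f_max = √(f_v² + f_b²) = √(802.9² + 1700²) = 1880 N/mm.
φr_n = 0.75 × 0.6 × 620 × (0.707 × 12) = 2367 N/mm → adequate.

f_max ≈ 1880 N/mm; adequate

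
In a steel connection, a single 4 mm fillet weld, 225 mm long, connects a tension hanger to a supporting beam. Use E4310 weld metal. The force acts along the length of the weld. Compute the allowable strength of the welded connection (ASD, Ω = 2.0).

R_n/Ω ≈ 82.1 kN

E43XX → F_EXX = 430 MPa.
Effective throat t_e = 0.707 × 4 = 2.828 mm.
Total length L = 225 mm; A_we = 2.828 × 225 = 636.3 mm².
F_nw = 0.6 F_EXX = 0.6 × 430 = 258 MPa.
R_n = 258 × 636.3 × 10⁻³ = 164.2 kN; R_n/Ω = 164.2/2.0 = 82.08 kN.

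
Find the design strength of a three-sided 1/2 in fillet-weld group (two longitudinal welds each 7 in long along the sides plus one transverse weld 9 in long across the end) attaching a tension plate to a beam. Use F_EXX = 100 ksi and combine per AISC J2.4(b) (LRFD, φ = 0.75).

t_e = 0.707 × 0.5 = 0.3535 in.
R_nwl = 0.6 × 100 × 0.3535 × 14 = 296.9 kips (longitudinal, 2 welds).
R_nwt = 0.6 × 100 × 0.3535 × 9 = 190.9 kips (transverse, base value).
(i) R_nwl + R_nwt = 487.8 kips; (ii) 0.85 R_nwl + 1.5 R_nwt = 538.7 kips.
R_n = max = 538.7 kips [governs: (ii)]; φR_n = 404.1 kips.

φR_n ≈ 404 kips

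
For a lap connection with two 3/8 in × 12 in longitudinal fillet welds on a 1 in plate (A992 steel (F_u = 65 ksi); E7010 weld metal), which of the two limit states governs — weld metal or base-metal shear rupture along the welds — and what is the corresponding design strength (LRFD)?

E70XX → F_EXX = 70 ksi.
t_e = 0.707 × 0.375 = 0.2651 in; L = 24 in.
Weld metal: φR_n = 0.75 × 0.6 × 70 × 0.2651 × 24 = 200.4 kip.
Base metal (shear rupture): φR_n = 0.75 × 0.6 × 65 × 1 × 24 = 702 kip.
Governing: weld metal.

φR_n ≈ 200 kip (weld metal governs)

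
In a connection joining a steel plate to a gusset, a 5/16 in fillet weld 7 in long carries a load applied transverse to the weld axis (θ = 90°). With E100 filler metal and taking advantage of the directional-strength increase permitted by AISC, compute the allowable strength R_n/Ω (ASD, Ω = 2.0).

R_n/Ω ≈ 69.6 kip

E100XX → F_EXX = 100 ksi.
t_e = 0.707 × 0.3125 = 0.2209 in; A_we = 0.2209 × 7 = 1.547 in².
Directional factor: 1.0 + 0.5 sin^1.5(90°) = 1.5.
F_nw = 0.6 × 100 × 1.5 = 90 ksi.
R_n/Ω = (90 × 1.547) / 2.0 = 69.6 kip.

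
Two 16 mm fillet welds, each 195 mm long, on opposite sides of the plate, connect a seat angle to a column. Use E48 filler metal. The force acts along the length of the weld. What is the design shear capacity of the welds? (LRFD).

φR_n ≈ 953 kN

E48XX → F_EXX = 480 MPa.
Effective throat t_e = 0.707 × 16 = 11.31 mm.
Total length L = 390 mm; A_we = 11.31 × 390 = 4412 mm².
F_nw = 0.6 F_EXX = 0.6 × 480 = 288 MPa.
φR_n = 0.75 × 288 × 4412 × 10⁻³ = 952.9 kN.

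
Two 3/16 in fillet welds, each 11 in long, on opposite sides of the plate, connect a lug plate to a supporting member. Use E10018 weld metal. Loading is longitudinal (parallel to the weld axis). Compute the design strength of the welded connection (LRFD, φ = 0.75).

E100XX → F_EXX = 100 ksi.
Effective throat t_e = 0.707 × 0.1875 = 0.1326 in.
Total length L = 22 in; A_we = 0.1326 × 22 = 2.916 in².
F_nw = 0.6 F_EXX = 0.6 × 100 = 60 ksi.
φR_n = 0.75 × 60 × 2.916 = 131.2 kips.

φR_n ≈ 131 kips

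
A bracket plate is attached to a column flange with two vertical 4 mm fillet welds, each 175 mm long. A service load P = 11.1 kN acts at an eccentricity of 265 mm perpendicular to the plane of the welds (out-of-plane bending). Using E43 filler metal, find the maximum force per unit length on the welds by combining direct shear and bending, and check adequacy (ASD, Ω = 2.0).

f_max ≈ 290 N/mm; adequate

E43XX → F_EXX = 430 MPa.
L_w = 2 × 175 = 350 mm; section modulus (unit throat) S = 2 × L²/6 = 10210 mm².
Direct shear f_v = P/L_w = 11.1×10³/350 = 31.71 N/mm.
Moment M = P × e = 11.1×10³ × 265 = 2941500 N·mm; bending f_b = M/S = 288.1 N/mm.
f_max = √(f_v² + f_b²) = √(31.71² + 288.1²) = 289.9 N/mm.
r_n/Ω = (1/2.0) × 0.6 × 430 × (0.707 × 4) = 364.8 N/mm → adequate.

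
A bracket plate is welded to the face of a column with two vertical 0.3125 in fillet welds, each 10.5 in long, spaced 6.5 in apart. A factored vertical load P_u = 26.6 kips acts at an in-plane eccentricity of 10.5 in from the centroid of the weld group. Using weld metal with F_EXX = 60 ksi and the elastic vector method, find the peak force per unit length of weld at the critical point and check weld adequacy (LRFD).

Total weld length L_w = 21 in. Treat welds as unit-width lines.
Polar moment about centroid: J = 2[d³/12 + d(b/2)²] = 2[10.5³/12 + 10.5×3.25²] = 414.8 in³.
Direct shear f_v = P/L_w = 26.6 / 21 = 1.267 kip/in (vertical).
Torsion M = P·e = 26.6 × 10.5 = 279.3 kip·in.
Critical point at (x, y) = (3.25, 5.25) from centroid. f_tx = M·y/J = 3.535 kip/in; f_ty = M·x/J = 2.189 kip/in.
Resultant f_max = √[f_tx² + (f_v + f_ty)²] = √[3.535² + (1.267 + 2.189)²] = 4.944 kip/in.
Capacity per unit length: φr_n = 0.75 × 0.6 × 60 × (0.707 × 0.3125) = 5.965 kip/in.
4.944 ≤ 5.965 → adequate.

f_max ≈ 4.94 kip/in; adequate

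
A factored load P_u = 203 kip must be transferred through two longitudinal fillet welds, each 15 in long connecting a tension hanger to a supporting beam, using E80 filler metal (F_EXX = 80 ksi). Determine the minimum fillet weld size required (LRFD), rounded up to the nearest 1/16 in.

w = 5/16 in

Total weld length L = 30 in.
Required throat t_e = P_u / (φ × 0.6 F_EXX × L) = 203 / (0.75 × 0.6 × 80 × 30) = 0.188 in.
Required leg w = t_e / 0.707 = 0.2659 in → use 5/16 in.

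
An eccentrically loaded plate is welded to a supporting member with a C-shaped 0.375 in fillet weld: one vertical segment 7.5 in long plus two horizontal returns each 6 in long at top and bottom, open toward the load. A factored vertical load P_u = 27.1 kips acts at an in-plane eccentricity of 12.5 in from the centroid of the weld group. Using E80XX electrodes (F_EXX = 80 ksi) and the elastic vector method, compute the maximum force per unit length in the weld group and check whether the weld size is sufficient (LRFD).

Total weld length L_w = 19.5 in. Treat welds as unit-width lines.
Centroid: x̄ = 2×6×3 / 19.5 = 1.846 in from the vertical weld.
Polar moment about centroid: J = I_x + I_y = [7.5³/12 + 2×6×3.75²] + [7.5×1.846² + 2(6³/12 + 6×1.154²)] = 281.4 in³.
Direct shear f_v = P/L_w = 27.1 / 19.5 = 1.39 kip/in (vertical).
Torsion M = P·e = 27.1 × 12.5 = 338.75 kip·in.
Critical point at (x, y) = (4.154, 3.75) from centroid. f_tx = M·y/J = 4.514 kip/in; f_ty = M·x/J = 5 kip/in.
Resultant f_max = √[f_tx² + (f_v + f_ty)²] = √[4.514² + (1.39 + 5)²] = 7.823 kip/in.
Capacity per unit length: φr_n = 0.75 × 0.6 × 80 × (0.707 × 0.375) = 9.544 kip/in.
7.823 ≤ 9.544 → adequate.

f_max ≈ 7.82 kip/in; adequate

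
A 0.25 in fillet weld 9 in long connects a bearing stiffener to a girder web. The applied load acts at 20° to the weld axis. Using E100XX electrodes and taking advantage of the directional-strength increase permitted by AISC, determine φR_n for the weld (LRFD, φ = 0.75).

E100XX → F_EXX = 100 ksi.
t_e = 0.707 × 0.25 = 0.1767 in; A_we = 0.1767 × 9 = 1.591 in².
Directional factor: 1.0 + 0.5 sin^1.5(20°) = 1.1.
F_nw = 0.6 × 100 × 1.1 = 66 ksi.
φR_n = 0.75 × 66 × 1.591 = 78.74 kip.

φR_n ≈ 78.7 kip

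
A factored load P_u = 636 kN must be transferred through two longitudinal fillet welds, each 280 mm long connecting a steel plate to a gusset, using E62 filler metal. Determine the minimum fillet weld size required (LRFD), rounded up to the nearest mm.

E62XX → F_EXX = 620 MPa.
Total weld length L = 560 mm.
Required throat t_e = P_u / (φ × 0.6 F_EXX × L) = 636 / (0.75 × 0.6 × 620 × 560 × 10⁻³) = 4.071 mm.
Required leg w = t_e / 0.707 = 5.758 mm → use 6 mm.

w = 6 mm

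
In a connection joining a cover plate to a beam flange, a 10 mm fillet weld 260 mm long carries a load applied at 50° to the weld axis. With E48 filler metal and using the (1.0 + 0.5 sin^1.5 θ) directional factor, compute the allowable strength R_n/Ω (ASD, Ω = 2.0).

R_n/Ω ≈ 353 kN

E48XX → F_EXX = 480 MPa.
t_e = 0.707 × 10 = 7.07 mm; A_we = 7.07 × 260 = 1838 mm².
Directional factor: 1.0 + 0.5 sin^1.5(50°) = 1.335.
F_nw = 0.6 × 480 × 1.335 = 384.5 MPa.
R_n/Ω = (384.5 × 1838) / 2.0 × 10⁻³ = 353.4 kN.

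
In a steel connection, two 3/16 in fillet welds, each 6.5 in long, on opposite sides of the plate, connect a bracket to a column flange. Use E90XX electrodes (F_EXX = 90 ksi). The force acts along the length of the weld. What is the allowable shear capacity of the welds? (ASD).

Effective throat t_e = 0.707 × 0.1875 = 0.1326 in.
Total length L = 13 in; A_we = 0.1326 × 13 = 1.723 in².
F_nw = 0.6 F_EXX = 0.6 × 90 = 54 ksi.
R_n = 54 × 1.723 = 93.06 kips; R_n/Ω = 93.06/2.0 = 46.53 kips.

R_n/Ω ≈ 46.5 kips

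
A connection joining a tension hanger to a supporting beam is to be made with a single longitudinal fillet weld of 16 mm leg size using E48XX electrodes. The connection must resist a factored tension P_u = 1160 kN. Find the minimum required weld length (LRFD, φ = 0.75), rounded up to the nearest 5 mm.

E48XX → F_EXX = 480 MPa.
Throat t_e = 0.707 × 16 = 11.31 mm.
φr_n = 0.75 × 0.6 × 480 × 11.31 × 10⁻³ = 2.443 kN/mm.
L_req = P_u / φr_n = 1160 / 2.443 = 474.7 mm total.
Round up → use L = 475 mm.

L = 475 mm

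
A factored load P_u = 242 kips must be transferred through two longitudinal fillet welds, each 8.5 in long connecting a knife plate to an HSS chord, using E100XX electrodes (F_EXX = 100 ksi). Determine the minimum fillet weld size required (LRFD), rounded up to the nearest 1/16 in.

w = 1/2 in

Total weld length L = 17 in.
Required throat t_e = P_u / (φ × 0.6 F_EXX × L) = 242 / (0.75 × 0.6 × 100 × 17) = 0.3163 in.
Required leg w = t_e / 0.707 = 0.4474 in → use 1/2 in.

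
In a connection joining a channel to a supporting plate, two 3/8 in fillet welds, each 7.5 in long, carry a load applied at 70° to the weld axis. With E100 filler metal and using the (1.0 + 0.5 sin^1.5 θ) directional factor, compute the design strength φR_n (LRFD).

E100XX → F_EXX = 100 ksi.
t_e = 0.707 × 0.375 = 0.2651 in; A_we = 0.2651 × 15 = 3.977 in².
Directional factor: 1.0 + 0.5 sin^1.5(70°) = 1.455.
F_nw = 0.6 × 100 × 1.455 = 87.33 ksi.
φR_n = 0.75 × 87.33 × 3.977 = 260.5 kips.

φR_n ≈ 260 kips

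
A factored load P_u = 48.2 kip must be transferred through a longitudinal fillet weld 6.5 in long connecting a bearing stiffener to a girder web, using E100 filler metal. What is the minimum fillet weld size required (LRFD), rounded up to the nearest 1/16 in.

E100XX → F_EXX = 100 ksi.
Total weld length L = 6.5 in.
Required throat t_e = P_u / (φ × 0.6 F_EXX × L) = 48.2 / (0.75 × 0.6 × 100 × 6.5) = 0.1648 in.
Required leg w = t_e / 0.707 = 0.2331 in → use 1/4 in.

w = 1/4 in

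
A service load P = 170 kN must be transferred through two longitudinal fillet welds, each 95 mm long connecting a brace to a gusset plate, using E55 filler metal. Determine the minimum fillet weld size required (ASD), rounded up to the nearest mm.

E55XX → F_EXX = 550 MPa.
Total weld length L = 190 mm.
Required throat t_e = P × Ω / (0.6 F_EXX × L) = 170 × 2.0 / (0.6 × 550 × 190 × 10⁻³) = 5.423 mm.
Required leg w = t_e / 0.707 = 7.67 mm → use 8 mm.

w = 8 mm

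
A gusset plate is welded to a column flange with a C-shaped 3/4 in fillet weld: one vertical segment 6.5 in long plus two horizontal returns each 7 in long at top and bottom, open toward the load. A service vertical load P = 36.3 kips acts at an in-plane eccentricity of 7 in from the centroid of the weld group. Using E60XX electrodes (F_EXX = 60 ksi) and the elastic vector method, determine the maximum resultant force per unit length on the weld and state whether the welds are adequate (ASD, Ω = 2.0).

f_max ≈ 6.6 kip/in; adequate

Total weld length L_w = 20.5 in. Treat welds as unit-width lines.
Centroid: x̄ = 2×7×3.5 / 20.5 = 2.39 in from the vertical weld.
Polar moment about centroid: J = I_x + I_y = [6.5³/12 + 2×7×3.25²] + [6.5×2.39² + 2(7³/12 + 7×1.11²)] = 282.3 in³.
Direct shear f_v = P/L_w = 36.3 / 20.5 = 1.771 kip/in (vertical).
Torsion M = P·e = 36.3 × 7 = 254.1 kip·in.
Critical point at (x, y) = (4.61, 3.25) from centroid. f_tx = M·y/J = 2.925 kip/in; f_ty = M·x/J = 4.149 kip/in.
Resultant f_max = √[f_tx² + (f_v + f_ty)²] = √[2.925² + (1.771 + 4.149)²] = 6.603 kip/in.
Capacity per unit length: r_n/Ω = (1/2.0) × 0.6 × 60 × (0.707 × 0.75) = 9.544 kip/in.
6.603 ≤ 9.544 → adequate.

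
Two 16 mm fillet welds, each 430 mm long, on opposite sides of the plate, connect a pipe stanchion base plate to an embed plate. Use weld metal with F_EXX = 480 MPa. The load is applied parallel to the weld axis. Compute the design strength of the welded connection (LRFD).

φR_n ≈ 2100 kN

Effective throat t_e = 0.707 × 16 = 11.31 mm.
Total length L = 860 mm; A_we = 11.31 × 860 = 9728 mm².
F_nw = 0.6 F_EXX = 0.6 × 480 = 288 MPa.
φR_n = 0.75 × 288 × 9728 × 10⁻³ = 2101 kN.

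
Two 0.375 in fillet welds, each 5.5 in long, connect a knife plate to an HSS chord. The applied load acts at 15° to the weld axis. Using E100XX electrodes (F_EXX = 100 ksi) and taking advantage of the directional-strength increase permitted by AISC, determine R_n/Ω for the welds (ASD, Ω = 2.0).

t_e = 0.707 × 0.375 = 0.2651 in; A_we = 0.2651 × 11 = 2.916 in².
Directional factor: 1.0 + 0.5 sin^1.5(15°) = 1.066.
F_nw = 0.6 × 100 × 1.066 = 63.95 ksi.
R_n/Ω = (63.95 × 2.916) / 2.0 = 93.25 kip.

R_n/Ω ≈ 93.3 kip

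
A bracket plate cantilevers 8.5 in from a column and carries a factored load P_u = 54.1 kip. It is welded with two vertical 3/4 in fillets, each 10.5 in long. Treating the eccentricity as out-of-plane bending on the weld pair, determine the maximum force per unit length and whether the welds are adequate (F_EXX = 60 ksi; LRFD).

f_max ≈ 12.8 kip/in; adequate

L_w = 2 × 10.5 = 21 in; section modulus (unit throat) S = 2 × L²/6 = 36.75 in².
Direct shear f_v = P/L_w = 54.1/21 = 2.576 kip/in.
Moment M = P × e = 54.1 × 8.5 = 459.85 kip·in; bending f_b = M/S = 12.51 kip/in.
f_max = √(f_v² + f_b²) = √(2.576² + 12.51²) = 12.78 kip/in.
φr_n = 0.75 × 0.6 × 60 × (0.707 × 0.75) = 14.32 kip/in → adequate.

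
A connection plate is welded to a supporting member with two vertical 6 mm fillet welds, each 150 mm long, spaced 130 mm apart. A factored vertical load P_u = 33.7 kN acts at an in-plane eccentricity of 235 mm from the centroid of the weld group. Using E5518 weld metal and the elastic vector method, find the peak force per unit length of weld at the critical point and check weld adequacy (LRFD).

E55XX → F_EXX = 550 MPa.
Total weld length L_w = 300 mm. Treat welds as unit-width lines.
Polar moment about centroid: J = 2[d³/12 + d(b/2)²] = 2[150³/12 + 150×65²] = 1830000 mm³.
Direct shear f_v = P/L_w = 33.7×10³ / 300 = 112.3 N/mm (vertical).
Torsion M = P·e = 33.7×10³ × 235 = 7919500 N·mm.
Critical point at (x, y) = (65, 75) from centroid. f_tx = M·y/J = 324.6 N/mm; f_ty = M·x/J = 281.3 N/mm.
Resultant f_max = √[f_tx² + (f_v + f_ty)²] = √[324.6² + (112.3 + 281.3)²] = 510.2 N/mm.
Capacity per unit length: φr_n = 0.75 × 0.6 × 550 × (0.707 × 6) = 1050 N/mm.
510.2 ≤ 1050 → adequate.

f_max ≈ 510 N/mm; adequate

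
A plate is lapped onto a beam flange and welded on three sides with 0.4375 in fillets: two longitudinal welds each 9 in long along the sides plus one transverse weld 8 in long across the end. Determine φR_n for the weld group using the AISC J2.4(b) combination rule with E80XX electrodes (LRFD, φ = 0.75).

E80XX → F_EXX = 80 ksi.
t_e = 0.707 × 0.4375 = 0.3093 in.
R_nwl = 0.6 × 80 × 0.3093 × 18 = 267.2 kip (longitudinal, 2 welds).
R_nwt = 0.6 × 80 × 0.3093 × 8 = 118.8 kip (transverse, base value).
(i) R_nwl + R_nwt = 386 kip; (ii) 0.85 R_nwl + 1.5 R_nwt = 405.3 kip.
R_n = max = 405.3 kip [governs: (ii)]; φR_n = 304 kip.

φR_n ≈ 304 kip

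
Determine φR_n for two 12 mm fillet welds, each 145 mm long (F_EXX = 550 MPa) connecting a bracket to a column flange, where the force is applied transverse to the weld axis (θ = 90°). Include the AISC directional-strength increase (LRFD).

t_e = 0.707 × 12 = 8.484 mm; A_we = 8.484 × 290 = 2460 mm².
Directional factor: 1.0 + 0.5 sin^1.5(90°) = 1.5.
F_nw = 0.6 × 550 × 1.5 = 495 MPa.
φR_n = 0.75 × 495 × 2460 × 10⁻³ = 913.4 kN.

φR_n ≈ 913 kN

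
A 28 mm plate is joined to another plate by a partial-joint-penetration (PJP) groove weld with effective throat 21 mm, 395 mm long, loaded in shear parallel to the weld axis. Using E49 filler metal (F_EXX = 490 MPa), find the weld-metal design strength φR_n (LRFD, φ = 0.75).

φR_n ≈ 1830 kN

Effective throat (given) t_e = 21 mm.
A_we = 21 × 395 = 8295 mm².
F_nw = 0.6 F_EXX = 294 MPa.
φR_n = 0.75 × 294 × 8295 × 10⁻³ = 1829 kN.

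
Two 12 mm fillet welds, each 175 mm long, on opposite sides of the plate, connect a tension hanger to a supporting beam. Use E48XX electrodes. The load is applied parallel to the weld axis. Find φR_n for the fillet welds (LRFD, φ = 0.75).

φR_n ≈ 641 kN

E48XX → F_EXX = 480 MPa.
Effective throat t_e = 0.707 × 12 = 8.484 mm.
Total length L = 350 mm; A_we = 8.484 × 350 = 2969 mm².
F_nw = 0.6 F_EXX = 0.6 × 480 = 288 MPa.
φR_n = 0.75 × 288 × 2969 × 10⁻³ = 641.4 kN.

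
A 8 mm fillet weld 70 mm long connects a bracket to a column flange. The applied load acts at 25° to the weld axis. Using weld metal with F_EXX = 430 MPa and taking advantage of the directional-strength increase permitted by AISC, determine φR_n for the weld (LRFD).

φR_n ≈ 87.1 kN

t_e = 0.707 × 8 = 5.656 mm; A_we = 5.656 × 70 = 395.9 mm².
Directional factor: 1.0 + 0.5 sin^1.5(25°) = 1.137.
F_nw = 0.6 × 430 × 1.137 = 293.4 MPa.
φR_n = 0.75 × 293.4 × 395.9 × 10⁻³ = 87.13 kN.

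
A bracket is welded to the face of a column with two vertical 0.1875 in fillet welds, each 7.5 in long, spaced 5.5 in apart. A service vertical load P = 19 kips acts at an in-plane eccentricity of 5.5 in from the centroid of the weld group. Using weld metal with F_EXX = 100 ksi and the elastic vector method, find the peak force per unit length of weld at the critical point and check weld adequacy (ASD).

f_max ≈ 3.54 kip/in; adequate

Total weld length L_w = 15 in. Treat welds as unit-width lines.
Polar moment about centroid: J = 2[d³/12 + d(b/2)²] = 2[7.5³/12 + 7.5×2.75²] = 183.8 in³.
Direct shear f_v = P/L_w = 19 / 15 = 1.267 kip/in (vertical).
Torsion M = P·e = 19 × 5.5 = 104.5 kip·in.
Critical point at (x, y) = (2.75, 3.75) from centroid. f_tx = M·y/J = 2.133 kip/in; f_ty = M·x/J = 1.564 kip/in.
Resultant f_max = √[f_tx² + (f_v + f_ty)²] = √[2.133² + (1.267 + 1.564)²] = 3.544 kip/in.
Capacity per unit length: r_n/Ω = (1/2.0) × 0.6 × 100 × (0.707 × 0.1875) = 3.977 kip/in.
3.544 ≤ 3.977 → adequate.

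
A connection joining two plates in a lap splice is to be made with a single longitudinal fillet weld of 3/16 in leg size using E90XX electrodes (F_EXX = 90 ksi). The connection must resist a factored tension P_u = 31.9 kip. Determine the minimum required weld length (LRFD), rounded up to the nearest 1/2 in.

L = 6 in

Throat t_e = 0.707 × 0.1875 = 0.1326 in.
φr_n = 0.75 × 0.6 × 90 × 0.1326 = 5.369 kip/in.
L_req = P_u / φr_n = 31.9 / 5.369 = 5.942 in total.
Round up → use L = 6 in.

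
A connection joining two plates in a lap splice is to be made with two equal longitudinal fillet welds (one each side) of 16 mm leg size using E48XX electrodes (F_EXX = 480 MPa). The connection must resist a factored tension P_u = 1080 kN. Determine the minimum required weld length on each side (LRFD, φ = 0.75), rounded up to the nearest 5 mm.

L = 225 mm on each side

Throat t_e = 0.707 × 16 = 11.31 mm.
φr_n = 0.75 × 0.6 × 480 × 11.31 × 10⁻³ = 2.443 kN/mm.
L_req = P_u / φr_n = 1080 / 2.443 = 442 mm total.
Per side: 442 / 2 = 221 mm.
Round up → use L = 225 mm on each side.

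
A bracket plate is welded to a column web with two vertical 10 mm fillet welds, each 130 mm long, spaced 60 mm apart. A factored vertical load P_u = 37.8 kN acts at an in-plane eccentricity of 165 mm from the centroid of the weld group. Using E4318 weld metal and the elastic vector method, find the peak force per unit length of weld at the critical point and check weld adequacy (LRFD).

E43XX → F_EXX = 430 MPa.
Total weld length L_w = 260 mm. Treat welds as unit-width lines.
Polar moment about centroid: J = 2[d³/12 + d(b/2)²] = 2[130³/12 + 130×30²] = 600200 mm³.
Direct shear f_v = P/L_w = 37.8×10³ / 260 = 145.4 N/mm (vertical).
Torsion M = P·e = 37.8×10³ × 165 = 6237000 N·mm.
Critical point at (x, y) = (30, 65) from centroid. f_tx = M·y/J = 675.5 N/mm; f_ty = M·x/J = 311.8 N/mm.
Resultant f_max = √[f_tx² + (f_v + f_ty)²] = √[675.5² + (145.4 + 311.8)²] = 815.6 N/mm.
Capacity per unit length: φr_n = 0.75 × 0.6 × 430 × (0.707 × 10) = 1368 N/mm.
815.6 ≤ 1368 → adequate.

f_max ≈ 816 N/mm; adequate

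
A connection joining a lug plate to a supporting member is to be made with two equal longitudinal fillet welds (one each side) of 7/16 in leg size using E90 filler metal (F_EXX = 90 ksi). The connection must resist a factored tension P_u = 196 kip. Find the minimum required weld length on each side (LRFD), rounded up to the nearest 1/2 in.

L = 8 in on each side

Throat t_e = 0.707 × 0.4375 = 0.3093 in.
φr_n = 0.75 × 0.6 × 90 × 0.3093 = 12.53 kip/in.
L_req = P_u / φr_n = 196 / 12.53 = 15.65 in total.
Per side: 15.65 / 2 = 7.823 in.
Round up → use L = 8 in on each side.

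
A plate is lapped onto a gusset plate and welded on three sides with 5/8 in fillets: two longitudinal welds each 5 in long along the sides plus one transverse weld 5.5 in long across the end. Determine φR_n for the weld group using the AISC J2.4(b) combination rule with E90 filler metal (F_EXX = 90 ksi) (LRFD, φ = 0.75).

φR_n ≈ 300 kip

t_e = 0.707 × 0.625 = 0.4419 in.
R_nwl = 0.6 × 90 × 0.4419 × 10 = 238.6 kip (longitudinal, 2 welds).
R_nwt = 0.6 × 90 × 0.4419 × 5.5 = 131.2 kip (transverse, base value).
(i) R_nwl + R_nwt = 369.8 kip; (ii) 0.85 R_nwl + 1.5 R_nwt = 399.7 kip.
R_n = max = 399.7 kip [governs: (ii)]; φR_n = 299.8 kip.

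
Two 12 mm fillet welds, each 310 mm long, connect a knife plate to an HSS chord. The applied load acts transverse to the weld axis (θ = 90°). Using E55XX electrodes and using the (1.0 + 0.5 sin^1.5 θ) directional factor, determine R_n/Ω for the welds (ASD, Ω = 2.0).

R_n/Ω ≈ 1300 kN

E55XX → F_EXX = 550 MPa.
t_e = 0.707 × 12 = 8.484 mm; A_we = 8.484 × 620 = 5260 mm².
Directional factor: 1.0 + 0.5 sin^1.5(90°) = 1.5.
F_nw = 0.6 × 550 × 1.5 = 495 MPa.
R_n/Ω = (495 × 5260) / 2.0 × 10⁻³ = 1302 kN.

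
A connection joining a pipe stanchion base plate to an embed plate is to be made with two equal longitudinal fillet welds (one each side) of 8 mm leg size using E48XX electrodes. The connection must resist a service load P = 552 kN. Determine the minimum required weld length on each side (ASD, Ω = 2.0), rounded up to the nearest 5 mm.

E48XX → F_EXX = 480 MPa.
Throat t_e = 0.707 × 8 = 5.656 mm.
r_n/Ω = (0.6 × 480 × 5.656) / 2.0 = 814.5 N/mm = 0.8145 kN/mm.
L_req = P / (r_n/Ω) = 552 / 0.8145 = 677.7 mm total.
Per side: 677.7 / 2 = 338.9 mm.
Round up → use L = 340 mm on each side.

L = 340 mm on each side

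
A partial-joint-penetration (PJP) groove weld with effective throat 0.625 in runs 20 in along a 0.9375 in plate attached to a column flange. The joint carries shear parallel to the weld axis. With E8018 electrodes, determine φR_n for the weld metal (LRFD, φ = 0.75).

φR_n ≈ 450 kips

E80XX → F_EXX = 80 ksi.
Effective throat (given) t_e = 0.625 in.
A_we = 0.625 × 20 = 12.5 in².
F_nw = 0.6 F_EXX = 48 ksi.
φR_n = 0.75 × 48 × 12.5 = 450 kips.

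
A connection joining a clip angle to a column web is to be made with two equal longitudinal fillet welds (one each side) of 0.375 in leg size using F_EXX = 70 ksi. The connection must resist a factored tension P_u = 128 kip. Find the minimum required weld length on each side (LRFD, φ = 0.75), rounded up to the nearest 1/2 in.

L = 8 in on each side

Throat t_e = 0.707 × 0.375 = 0.2651 in.
φr_n = 0.75 × 0.6 × 70 × 0.2651 = 8.351 kip/in.
L_req = P_u / φr_n = 128 / 8.351 = 15.33 in total.
Per side: 15.33 / 2 = 7.663 in.
Round up → use L = 8 in on each side.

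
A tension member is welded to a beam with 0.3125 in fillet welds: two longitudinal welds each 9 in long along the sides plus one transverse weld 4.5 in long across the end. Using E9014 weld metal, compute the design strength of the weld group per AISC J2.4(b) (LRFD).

φR_n ≈ 201 kips

E90XX → F_EXX = 90 ksi.
t_e = 0.707 × 0.3125 = 0.2209 in.
R_nwl = 0.6 × 90 × 0.2209 × 18 = 214.8 kips (longitudinal, 2 welds).
R_nwt = 0.6 × 90 × 0.2209 × 4.5 = 53.69 kips (transverse, base value).
(i) R_nwl + R_nwt = 268.4 kips; (ii) 0.85 R_nwl + 1.5 R_nwt = 263.1 kips.
R_n = max = 268.4 kips [governs: (i)]; φR_n = 201.3 kips.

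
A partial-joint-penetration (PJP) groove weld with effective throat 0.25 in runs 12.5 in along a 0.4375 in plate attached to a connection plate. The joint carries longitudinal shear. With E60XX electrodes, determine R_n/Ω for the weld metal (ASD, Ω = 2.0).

R_n/Ω ≈ 56.2 kips

E60XX → F_EXX = 60 ksi.
Effective throat (given) t_e = 0.25 in.
A_we = 0.25 × 12.5 = 3.125 in².
F_nw = 0.6 F_EXX = 36 ksi.
R_n/Ω = (36 × 3.125) / 2.0 = 56.25 kips.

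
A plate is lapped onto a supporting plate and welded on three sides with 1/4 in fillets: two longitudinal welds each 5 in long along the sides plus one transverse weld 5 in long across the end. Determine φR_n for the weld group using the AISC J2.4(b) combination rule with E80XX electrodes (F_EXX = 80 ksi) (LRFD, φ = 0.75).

φR_n ≈ 102 kips

t_e = 0.707 × 0.25 = 0.1767 in.
R_nwl = 0.6 × 80 × 0.1767 × 10 = 84.84 kips (longitudinal, 2 welds).
R_nwt = 0.6 × 80 × 0.1767 × 5 = 42.42 kips (transverse, base value).
(i) R_nwl + R_nwt = 127.3 kips; (ii) 0.85 R_nwl + 1.5 R_nwt = 135.7 kips.
R_n = max = 135.7 kips [governs: (ii)]; φR_n = 101.8 kips.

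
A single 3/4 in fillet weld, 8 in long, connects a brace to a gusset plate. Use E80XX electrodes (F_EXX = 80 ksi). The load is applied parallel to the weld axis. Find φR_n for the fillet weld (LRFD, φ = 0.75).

Effective throat t_e = 0.707 × 0.75 = 0.5302 in.
Total length L = 8 in; A_we = 0.5302 × 8 = 4.242 in².
F_nw = 0.6 F_EXX = 0.6 × 80 = 48 ksi.
φR_n = 0.75 × 48 × 4.242 = 152.7 kips.

φR_n ≈ 153 kips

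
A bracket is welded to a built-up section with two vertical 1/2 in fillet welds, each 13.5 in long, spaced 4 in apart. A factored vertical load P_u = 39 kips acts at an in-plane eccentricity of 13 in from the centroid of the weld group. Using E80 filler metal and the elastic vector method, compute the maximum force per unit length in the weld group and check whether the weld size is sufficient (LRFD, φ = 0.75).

E80XX → F_EXX = 80 ksi.
Total weld length L_w = 27 in. Treat welds as unit-width lines.
Polar moment about centroid: J = 2[d³/12 + d(b/2)²] = 2[13.5³/12 + 13.5×2²] = 518.1 in³.
Direct shear f_v = P/L_w = 39 / 27 = 1.444 kip/in (vertical).
Torsion M = P·e = 39 × 13 = 507 kip·in.
Critical point at (x, y) = (2, 6.75) from centroid. f_tx = M·y/J = 6.606 kip/in; f_ty = M·x/J = 1.957 kip/in.
Resultant f_max = √[f_tx² + (f_v + f_ty)²] = √[6.606² + (1.444 + 1.957)²] = 7.43 kip/in.
Capacity per unit length: φr_n = 0.75 × 0.6 × 80 × (0.707 × 0.5) = 12.73 kip/in.
7.43 ≤ 12.73 → adequate.

f_max ≈ 7.43 kip/in; adequate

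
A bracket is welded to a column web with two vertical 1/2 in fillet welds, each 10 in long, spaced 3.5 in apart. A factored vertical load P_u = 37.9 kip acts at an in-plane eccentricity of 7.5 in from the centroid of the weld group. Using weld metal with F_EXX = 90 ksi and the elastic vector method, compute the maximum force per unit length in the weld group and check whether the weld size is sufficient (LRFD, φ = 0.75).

f_max ≈ 7.45 kip/in; adequate

Total weld length L_w = 20 in. Treat welds as unit-width lines.
Polar moment about centroid: J = 2[d³/12 + d(b/2)²] = 2[10³/12 + 10×1.75²] = 227.9 in³.
Direct shear f_v = P/L_w = 37.9 / 20 = 1.895 kip/in (vertical).
Torsion M = P·e = 37.9 × 7.5 = 284.25 kip·in.
Critical point at (x, y) = (1.75, 5) from centroid. f_tx = M·y/J = 6.236 kip/in; f_ty = M·x/J = 2.183 kip/in.
Resultant f_max = √[f_tx² + (f_v + f_ty)²] = √[6.236² + (1.895 + 2.183)²] = 7.451 kip/in.
Capacity per unit length: φr_n = 0.75 × 0.6 × 90 × (0.707 × 0.5) = 14.32 kip/in.
7.451 ≤ 14.32 → adequate.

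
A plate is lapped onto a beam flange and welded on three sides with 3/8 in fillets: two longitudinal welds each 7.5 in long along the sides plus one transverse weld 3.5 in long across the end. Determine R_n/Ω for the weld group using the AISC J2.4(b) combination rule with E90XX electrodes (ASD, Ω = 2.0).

R_n/Ω ≈ 132 kip

E90XX → F_EXX = 90 ksi.
t_e = 0.707 × 0.375 = 0.2651 in.
R_nwl = 0.6 × 90 × 0.2651 × 15 = 214.8 kip (longitudinal, 2 welds).
R_nwt = 0.6 × 90 × 0.2651 × 3.5 = 50.11 kip (transverse, base value).
(i) R_nwl + R_nwt = 264.9 kip; (ii) 0.85 R_nwl + 1.5 R_nwt = 257.7 kip.
R_n = max = 264.9 kip [governs: (i)]; R_n/Ω = 132.4 kip.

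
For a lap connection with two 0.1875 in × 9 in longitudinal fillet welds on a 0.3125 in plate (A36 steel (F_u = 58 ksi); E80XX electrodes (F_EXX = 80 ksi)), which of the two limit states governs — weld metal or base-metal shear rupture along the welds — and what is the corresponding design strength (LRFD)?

φR_n ≈ 85.9 kips (weld metal governs)

t_e = 0.707 × 0.1875 = 0.1326 in; L = 18 in.
Weld metal: φR_n = 0.75 × 0.6 × 80 × 0.1326 × 18 = 85.9 kips.
Base metal (shear rupture): φR_n = 0.75 × 0.6 × 58 × 0.3125 × 18 = 146.8 kips.
Governing: weld metal.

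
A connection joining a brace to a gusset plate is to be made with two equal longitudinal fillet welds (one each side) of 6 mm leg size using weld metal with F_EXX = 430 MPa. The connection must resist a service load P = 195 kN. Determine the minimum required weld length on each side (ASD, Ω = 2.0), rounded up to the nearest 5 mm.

Throat t_e = 0.707 × 6 = 4.242 mm.
r_n/Ω = (0.6 × 430 × 4.242) / 2.0 = 547.2 N/mm = 0.5472 kN/mm.
L_req = P / (r_n/Ω) = 195 / 0.5472 = 356.3 mm total.
Per side: 356.3 / 2 = 178.2 mm.
Round up → use L = 180 mm on each side.

L = 180 mm on each side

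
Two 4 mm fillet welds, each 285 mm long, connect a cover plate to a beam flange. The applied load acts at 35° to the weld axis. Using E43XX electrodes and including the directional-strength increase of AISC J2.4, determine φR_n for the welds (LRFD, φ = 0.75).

E43XX → F_EXX = 430 MPa.
t_e = 0.707 × 4 = 2.828 mm; A_we = 2.828 × 570 = 1612 mm².
Directional factor: 1.0 + 0.5 sin^1.5(35°) = 1.217.
F_nw = 0.6 × 430 × 1.217 = 314 MPa.
φR_n = 0.75 × 314 × 1612 × 10⁻³ = 379.7 kN.

φR_n ≈ 380 kN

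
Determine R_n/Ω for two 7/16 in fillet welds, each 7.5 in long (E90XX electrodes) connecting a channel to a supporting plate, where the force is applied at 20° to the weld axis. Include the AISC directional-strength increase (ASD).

E90XX → F_EXX = 90 ksi.
t_e = 0.707 × 0.4375 = 0.3093 in; A_we = 0.3093 × 15 = 4.64 in².
Directional factor: 1.0 + 0.5 sin^1.5(20°) = 1.1.
F_nw = 0.6 × 90 × 1.1 = 59.4 ksi.
R_n/Ω = (59.4 × 4.64) / 2.0 = 137.8 kip.

R_n/Ω ≈ 138 kip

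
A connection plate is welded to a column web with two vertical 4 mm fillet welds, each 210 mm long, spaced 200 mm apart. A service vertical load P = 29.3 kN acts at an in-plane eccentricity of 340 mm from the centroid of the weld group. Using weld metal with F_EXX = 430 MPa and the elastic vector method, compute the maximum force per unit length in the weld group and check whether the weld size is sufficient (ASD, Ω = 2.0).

Total weld length L_w = 420 mm. Treat welds as unit-width lines.
Polar moment about centroid: J = 2[d³/12 + d(b/2)²] = 2[210³/12 + 210×100²] = 5744000 mm³.
Direct shear f_v = P/L_w = 29.3×10³ / 420 = 69.76 N/mm (vertical).
Torsion M = P·e = 29.3×10³ × 340 = 9962000 N·mm.
Critical point at (x, y) = (100, 105) from centroid. f_tx = M·y/J = 182.1 N/mm; f_ty = M·x/J = 173.4 N/mm.
Resultant f_max = √[f_tx² + (f_v + f_ty)²] = √[182.1² + (69.76 + 173.4)²] = 303.8 N/mm.
Capacity per unit length: r_n/Ω = (1/2.0) × 0.6 × 430 × (0.707 × 4) = 364.8 N/mm.
303.8 ≤ 364.8 → adequate.

f_max ≈ 304 N/mm; adequate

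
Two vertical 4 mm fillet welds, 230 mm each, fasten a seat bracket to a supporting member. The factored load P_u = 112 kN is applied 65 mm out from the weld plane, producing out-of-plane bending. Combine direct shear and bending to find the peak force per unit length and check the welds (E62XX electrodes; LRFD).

f_max ≈ 479 N/mm; adequate

E62XX → F_EXX = 620 MPa.
L_w = 2 × 230 = 460 mm; section modulus (unit throat) S = 2 × L²/6 = 17630 mm².
Direct shear f_v = P/L_w = 112×10³/460 = 243.5 N/mm.
Moment M = P × e = 112×10³ × 65 = 7280000 N·mm; bending f_b = M/S = 412.9 N/mm.
f_max = √(f_v² + f_b²) = √(243.5² + 412.9²) = 479.3 N/mm.
φr_n = 0.75 × 0.6 × 620 × (0.707 × 4) = 789 N/mm → adequate.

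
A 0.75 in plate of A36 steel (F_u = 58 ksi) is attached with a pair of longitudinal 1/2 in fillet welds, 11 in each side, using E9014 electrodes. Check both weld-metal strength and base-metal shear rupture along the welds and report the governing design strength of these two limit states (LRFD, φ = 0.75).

E90XX → F_EXX = 90 ksi.
t_e = 0.707 × 0.5 = 0.3535 in; L = 22 in.
Weld metal: φR_n = 0.75 × 0.6 × 90 × 0.3535 × 22 = 315 kip.
Base metal (shear rupture): φR_n = 0.75 × 0.6 × 58 × 0.75 × 22 = 430.6 kip.
Governing: weld metal.

φR_n ≈ 315 kip (weld metal governs)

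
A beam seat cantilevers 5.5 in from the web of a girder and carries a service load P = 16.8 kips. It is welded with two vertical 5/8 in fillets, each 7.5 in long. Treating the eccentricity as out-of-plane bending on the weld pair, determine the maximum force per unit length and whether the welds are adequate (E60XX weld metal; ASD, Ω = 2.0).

f_max ≈ 5.05 kip/in; adequate

E60XX → F_EXX = 60 ksi.
L_w = 2 × 7.5 = 15 in; section modulus (unit throat) S = 2 × L²/6 = 18.75 in².
Direct shear f_v = P/L_w = 16.8/15 = 1.12 kip/in.
Moment M = P × e = 16.8 × 5.5 = 92.4 kip·in; bending f_b = M/S = 4.928 kip/in.
f_max = √(f_v² + f_b²) = √(1.12² + 4.928²) = 5.054 kip/in.
r_n/Ω = (1/2.0) × 0.6 × 60 × (0.707 × 0.625) = 7.954 kip/in → adequate.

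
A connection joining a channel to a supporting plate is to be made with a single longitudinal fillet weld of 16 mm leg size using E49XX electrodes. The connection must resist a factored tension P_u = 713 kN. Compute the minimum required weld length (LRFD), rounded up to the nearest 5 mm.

E49XX → F_EXX = 490 MPa.
Throat t_e = 0.707 × 16 = 11.31 mm.
φr_n = 0.75 × 0.6 × 490 × 11.31 × 10⁻³ = 2.494 kN/mm.
L_req = P_u / φr_n = 713 / 2.494 = 285.9 mm total.
Round up → use L = 290 mm.

L = 290 mm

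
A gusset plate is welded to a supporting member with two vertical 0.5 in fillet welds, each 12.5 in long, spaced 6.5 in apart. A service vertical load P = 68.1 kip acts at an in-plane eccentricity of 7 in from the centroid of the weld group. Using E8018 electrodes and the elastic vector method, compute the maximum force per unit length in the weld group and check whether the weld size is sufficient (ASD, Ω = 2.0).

E80XX → F_EXX = 80 ksi.
Total weld length L_w = 25 in. Treat welds as unit-width lines.
Polar moment about centroid: J = 2[d³/12 + d(b/2)²] = 2[12.5³/12 + 12.5×3.25²] = 589.6 in³.
Direct shear f_v = P/L_w = 68.1 / 25 = 2.724 kip/in (vertical).
Torsion M = P·e = 68.1 × 7 = 476.7 kip·in.
Critical point at (x, y) = (3.25, 6.25) from centroid. f_tx = M·y/J = 5.053 kip/in; f_ty = M·x/J = 2.628 kip/in.
Resultant f_max = √[f_tx² + (f_v + f_ty)²] = √[5.053² + (2.724 + 2.628)²] = 7.361 kip/in.
Capacity per unit length: r_n/Ω = (1/2.0) × 0.6 × 80 × (0.707 × 0.5) = 8.484 kip/in.
7.361 ≤ 8.484 → adequate.

f_max ≈ 7.36 kip/in; adequate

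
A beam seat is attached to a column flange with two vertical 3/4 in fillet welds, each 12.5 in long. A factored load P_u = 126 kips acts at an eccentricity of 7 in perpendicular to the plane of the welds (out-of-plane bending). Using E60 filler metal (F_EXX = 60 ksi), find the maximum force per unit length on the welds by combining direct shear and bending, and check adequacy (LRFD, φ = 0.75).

L_w = 2 × 12.5 = 25 in; section modulus (unit throat) S = 2 × L²/6 = 52.08 in².
Direct shear f_v = P/L_w = 126/25 = 5.04 kip/in.
Moment M = P × e = 126 × 7 = 882 kip·in; bending f_b = M/S = 16.93 kip/in.
f_max = √(f_v² + f_b²) = √(5.04² + 16.93²) = 17.67 kip/in.
φr_n = 0.75 × 0.6 × 60 × (0.707 × 0.75) = 14.32 kip/in → NOT adequate.

f_max ≈ 17.7 kip/in; NOT adequate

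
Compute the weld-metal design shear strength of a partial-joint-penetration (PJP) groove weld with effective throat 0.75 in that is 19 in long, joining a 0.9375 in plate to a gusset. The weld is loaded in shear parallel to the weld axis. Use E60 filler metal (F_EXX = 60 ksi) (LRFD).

Effective throat (given) t_e = 0.75 in.
A_we = 0.75 × 19 = 14.25 in².
F_nw = 0.6 F_EXX = 36 ksi.
φR_n = 0.75 × 36 × 14.25 = 384.8 kips.

φR_n ≈ 385 kips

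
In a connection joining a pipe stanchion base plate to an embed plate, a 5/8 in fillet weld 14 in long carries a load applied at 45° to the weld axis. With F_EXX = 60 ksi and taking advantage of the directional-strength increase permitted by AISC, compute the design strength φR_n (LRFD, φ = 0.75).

φR_n ≈ 217 kip

t_e = 0.707 × 0.625 = 0.4419 in; A_we = 0.4419 × 14 = 6.186 in².
Directional factor: 1.0 + 0.5 sin^1.5(45°) = 1.297.
F_nw = 0.6 × 60 × 1.297 = 46.7 ksi.
φR_n = 0.75 × 46.7 × 6.186 = 216.7 kip.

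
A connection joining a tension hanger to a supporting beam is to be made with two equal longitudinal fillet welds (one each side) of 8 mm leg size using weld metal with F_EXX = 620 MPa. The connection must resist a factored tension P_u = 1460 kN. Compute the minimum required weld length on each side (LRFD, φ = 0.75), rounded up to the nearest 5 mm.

Throat t_e = 0.707 × 8 = 5.656 mm.
φr_n = 0.75 × 0.6 × 620 × 5.656 × 10⁻³ = 1.578 kN/mm.
L_req = P_u / φr_n = 1460 / 1.578 = 925.2 mm total.
Per side: 925.2 / 2 = 462.6 mm.
Round up → use L = 465 mm on each side.

L = 465 mm on each side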